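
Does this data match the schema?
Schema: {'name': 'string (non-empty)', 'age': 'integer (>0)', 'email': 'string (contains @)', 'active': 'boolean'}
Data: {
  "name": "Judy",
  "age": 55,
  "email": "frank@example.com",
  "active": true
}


Validating each field against schema:
  name: OK (non-empty string)
  age: OK (positive integer)
  email: OK (string with @)
  active: OK (boolean)

Result: VALID

VALID


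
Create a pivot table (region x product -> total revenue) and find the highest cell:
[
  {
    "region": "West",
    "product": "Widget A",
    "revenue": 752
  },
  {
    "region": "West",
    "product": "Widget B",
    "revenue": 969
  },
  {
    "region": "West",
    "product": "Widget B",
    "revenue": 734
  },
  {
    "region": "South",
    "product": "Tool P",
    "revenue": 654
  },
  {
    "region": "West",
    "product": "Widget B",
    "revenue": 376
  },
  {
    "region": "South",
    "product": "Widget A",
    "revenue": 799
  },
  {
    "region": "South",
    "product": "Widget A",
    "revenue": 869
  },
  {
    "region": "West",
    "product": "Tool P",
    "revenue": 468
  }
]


Pivot: region (rows) x product (columns) -> total revenue

     Tool P        Widget A      Widget B    
South          654          1668             0  
West           468           752          2079  

Highest: West / Widget B = $2079

West / Widget B = $2079


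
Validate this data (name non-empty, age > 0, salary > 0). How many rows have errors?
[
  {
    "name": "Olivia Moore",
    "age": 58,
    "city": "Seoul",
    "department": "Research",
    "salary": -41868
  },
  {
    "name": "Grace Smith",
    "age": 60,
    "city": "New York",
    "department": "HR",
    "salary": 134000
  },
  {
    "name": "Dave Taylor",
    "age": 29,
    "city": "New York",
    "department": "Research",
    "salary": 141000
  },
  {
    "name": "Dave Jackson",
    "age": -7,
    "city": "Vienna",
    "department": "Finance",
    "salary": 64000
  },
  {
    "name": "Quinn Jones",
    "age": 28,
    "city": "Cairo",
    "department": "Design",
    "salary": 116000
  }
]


Validating 5 records:
Rules: name non-empty, age > 0, salary > 0

  Row 1 (Olivia Moore): negative salary: -41868
  Row 2 (Grace Smith): OK
  Row 3 (Dave Taylor): OK
  Row 4 (Dave Jackson): negative age: -7
  Row 5 (Quinn Jones): OK

Total errors: 2

2 errors


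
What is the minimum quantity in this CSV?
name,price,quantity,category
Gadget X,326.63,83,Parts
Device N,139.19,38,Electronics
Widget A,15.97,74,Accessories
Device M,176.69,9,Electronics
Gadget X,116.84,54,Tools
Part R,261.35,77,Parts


Computing minimum quantity:
Values: [83, 38, 74, 9, 54, 77]
Min = 9

9


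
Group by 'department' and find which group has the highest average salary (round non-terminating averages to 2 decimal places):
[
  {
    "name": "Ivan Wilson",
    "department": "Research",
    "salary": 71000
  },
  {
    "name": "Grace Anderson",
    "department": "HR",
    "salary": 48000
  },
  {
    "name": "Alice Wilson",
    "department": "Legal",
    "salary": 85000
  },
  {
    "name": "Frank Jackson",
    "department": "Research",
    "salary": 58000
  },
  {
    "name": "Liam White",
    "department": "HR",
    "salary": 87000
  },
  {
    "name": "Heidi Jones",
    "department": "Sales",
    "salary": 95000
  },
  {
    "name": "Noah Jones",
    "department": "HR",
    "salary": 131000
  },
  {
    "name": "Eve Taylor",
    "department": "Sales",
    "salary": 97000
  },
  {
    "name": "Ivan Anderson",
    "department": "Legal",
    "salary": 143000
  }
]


Group by: department

Groups:
  HR: 3 people, avg salary = 266000/3 ≈ $88666.67
  Legal: 2 people, avg salary = 228000/2 = $114000
  Research: 2 people, avg salary = 129000/2 = $64500
  Sales: 2 people, avg salary = 192000/2 = $96000

Highest average salary: Legal ($114000)

Legal ($114000)


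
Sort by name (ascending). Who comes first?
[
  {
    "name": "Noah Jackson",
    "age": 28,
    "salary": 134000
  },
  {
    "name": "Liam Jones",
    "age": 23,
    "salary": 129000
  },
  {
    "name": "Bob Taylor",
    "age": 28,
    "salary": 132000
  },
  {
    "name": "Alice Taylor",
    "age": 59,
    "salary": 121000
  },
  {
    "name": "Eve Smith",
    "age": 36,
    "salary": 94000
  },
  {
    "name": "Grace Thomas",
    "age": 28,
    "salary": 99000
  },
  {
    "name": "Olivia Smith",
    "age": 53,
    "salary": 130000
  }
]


Sort by: name (ascending)

Sorted order:
  1. Alice Taylor (name = Alice Taylor)
  2. Bob Taylor (name = Bob Taylor)
  3. Eve Smith (name = Eve Smith)
  4. Grace Thomas (name = Grace Thomas)
  5. Liam Jones (name = Liam Jones)
  6. Noah Jackson (name = Noah Jackson)
  7. Olivia Smith (name = Olivia Smith)

First: Alice Taylor

Alice Taylor


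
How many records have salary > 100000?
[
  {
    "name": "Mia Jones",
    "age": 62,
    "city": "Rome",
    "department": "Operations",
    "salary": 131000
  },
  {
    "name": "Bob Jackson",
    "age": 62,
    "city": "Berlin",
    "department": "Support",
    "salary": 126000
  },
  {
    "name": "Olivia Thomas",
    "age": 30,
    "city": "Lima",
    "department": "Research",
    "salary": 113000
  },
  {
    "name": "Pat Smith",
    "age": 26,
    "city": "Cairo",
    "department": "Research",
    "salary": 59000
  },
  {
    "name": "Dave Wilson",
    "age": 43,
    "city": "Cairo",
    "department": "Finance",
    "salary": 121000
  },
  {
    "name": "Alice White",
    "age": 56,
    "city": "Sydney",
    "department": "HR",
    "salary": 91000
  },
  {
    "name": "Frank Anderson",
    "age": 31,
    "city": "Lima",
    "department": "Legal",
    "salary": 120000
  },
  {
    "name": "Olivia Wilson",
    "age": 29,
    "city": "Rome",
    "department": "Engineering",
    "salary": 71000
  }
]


Data: 8 records
Condition: salary > 100000

Checking each record:
  Mia Jones: 131000 MATCH
  Bob Jackson: 126000 MATCH
  Olivia Thomas: 113000 MATCH
  Pat Smith: 59000
  Dave Wilson: 121000 MATCH
  Alice White: 91000
  Frank Anderson: 120000 MATCH
  Olivia Wilson: 71000

Count: 5

5


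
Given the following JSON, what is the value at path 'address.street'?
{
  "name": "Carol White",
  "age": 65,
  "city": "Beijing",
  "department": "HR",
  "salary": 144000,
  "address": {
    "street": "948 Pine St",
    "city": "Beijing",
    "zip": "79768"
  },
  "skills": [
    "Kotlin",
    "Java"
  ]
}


Query: address.street
Path: address -> street
Value: 948 Pine St

948 Pine St


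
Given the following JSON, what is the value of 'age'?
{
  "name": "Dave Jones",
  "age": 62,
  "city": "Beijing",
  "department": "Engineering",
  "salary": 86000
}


Looking up field 'age'
Value: 62

62


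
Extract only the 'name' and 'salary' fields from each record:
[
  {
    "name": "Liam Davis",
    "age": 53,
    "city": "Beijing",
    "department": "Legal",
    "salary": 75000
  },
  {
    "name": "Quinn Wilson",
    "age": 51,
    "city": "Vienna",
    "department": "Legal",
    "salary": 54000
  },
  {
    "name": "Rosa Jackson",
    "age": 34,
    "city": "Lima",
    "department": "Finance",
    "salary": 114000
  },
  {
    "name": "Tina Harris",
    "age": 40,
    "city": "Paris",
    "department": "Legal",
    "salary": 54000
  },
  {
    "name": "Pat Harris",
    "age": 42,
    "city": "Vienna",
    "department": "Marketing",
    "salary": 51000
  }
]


Original: 5 records with fields: name, age, city, department, salary
Keep: ['name', 'salary']
Drop: ['age', 'city', 'department']
Result: 5 records, 2 fields each

[
  {
    "name": "Liam Davis",
    "salary": 75000
  },
  {
    "name": "Quinn Wilson",
    "salary": 54000
  },
  {
    "name": "Rosa Jackson",
    "salary": 114000
  },
  {
    "name": "Tina Harris",
    "salary": 54000
  },
  {
    "name": "Pat Harris",
    "salary": 51000
  }
]


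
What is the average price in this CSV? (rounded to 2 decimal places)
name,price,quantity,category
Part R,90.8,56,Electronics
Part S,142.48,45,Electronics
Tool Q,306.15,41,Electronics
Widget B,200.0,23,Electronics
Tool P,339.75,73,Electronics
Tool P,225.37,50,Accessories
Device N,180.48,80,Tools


Computing average price:
Values: [90.8, 142.48, 306.15, 200.0, 339.75, 225.37, 180.48]
Sum = 1485.03
Count = 7
Average = 1485.03/7 ≈ 212.15 (rounded to 2 decimal places)

212.15


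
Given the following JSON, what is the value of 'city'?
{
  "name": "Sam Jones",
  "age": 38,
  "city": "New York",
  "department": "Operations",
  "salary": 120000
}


Looking up field 'city'
Value: New York

New York


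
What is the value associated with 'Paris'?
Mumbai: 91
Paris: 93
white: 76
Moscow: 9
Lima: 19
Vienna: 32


Looking up key 'Paris'
Value: 93

93


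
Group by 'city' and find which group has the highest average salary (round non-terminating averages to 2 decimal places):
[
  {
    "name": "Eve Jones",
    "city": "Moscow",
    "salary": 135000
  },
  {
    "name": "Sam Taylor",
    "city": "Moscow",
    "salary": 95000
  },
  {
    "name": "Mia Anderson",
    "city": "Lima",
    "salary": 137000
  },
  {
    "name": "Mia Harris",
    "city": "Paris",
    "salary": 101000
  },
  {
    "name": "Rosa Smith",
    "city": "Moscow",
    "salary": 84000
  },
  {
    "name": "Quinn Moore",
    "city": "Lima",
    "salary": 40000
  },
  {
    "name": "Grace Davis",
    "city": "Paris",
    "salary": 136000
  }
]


Group by: city

Groups:
  Lima: 2 people, avg salary = 177000/2 = $88500
  Moscow: 3 people, avg salary = 314000/3 ≈ $104666.67
  Paris: 2 people, avg salary = 237000/2 = $118500

Highest average salary: Paris ($118500)

Paris ($118500)


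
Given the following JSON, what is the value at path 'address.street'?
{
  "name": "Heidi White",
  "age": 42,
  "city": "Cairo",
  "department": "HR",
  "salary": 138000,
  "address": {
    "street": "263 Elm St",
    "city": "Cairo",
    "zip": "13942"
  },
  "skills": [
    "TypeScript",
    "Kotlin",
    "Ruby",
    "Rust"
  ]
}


Query: address.street
Path: address -> street
Value: 263 Elm St

263 Elm St


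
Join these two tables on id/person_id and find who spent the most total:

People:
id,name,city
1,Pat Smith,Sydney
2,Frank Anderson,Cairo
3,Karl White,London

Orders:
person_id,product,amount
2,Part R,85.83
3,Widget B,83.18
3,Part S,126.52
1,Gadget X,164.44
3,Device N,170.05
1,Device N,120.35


Join on: people.id = orders.person_id

Joined rows:
  Frank Anderson (Cairo) bought Part R for $85.83
  Karl White (London) bought Widget B for $83.18
  Karl White (London) bought Part S for $126.52
  Pat Smith (Sydney) bought Gadget X for $164.44
  Karl White (London) bought Device N for $170.05
  Pat Smith (Sydney) bought Device N for $120.35

Total per person:
  Karl White: $379.75
  Pat Smith: $284.79
  Frank Anderson: $85.83

Top spender: Karl White ($379.75)

Karl White ($379.75)


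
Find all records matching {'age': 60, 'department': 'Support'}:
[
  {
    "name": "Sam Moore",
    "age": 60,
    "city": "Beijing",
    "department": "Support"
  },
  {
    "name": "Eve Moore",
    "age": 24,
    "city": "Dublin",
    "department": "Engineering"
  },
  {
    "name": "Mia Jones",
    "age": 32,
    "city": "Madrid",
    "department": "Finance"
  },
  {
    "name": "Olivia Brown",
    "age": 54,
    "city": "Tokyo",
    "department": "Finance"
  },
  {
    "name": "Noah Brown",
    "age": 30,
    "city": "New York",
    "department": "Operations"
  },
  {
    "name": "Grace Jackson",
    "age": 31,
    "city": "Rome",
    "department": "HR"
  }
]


Search criteria: {'age': 60, 'department': 'Support'}

Checking 6 records:
  Sam Moore: {age: 60, department: Support} <-- MATCH
  Eve Moore: {age: 24, department: Engineering}
  Mia Jones: {age: 32, department: Finance}
  Olivia Brown: {age: 54, department: Finance}
  Noah Brown: {age: 30, department: Operations}
  Grace Jackson: {age: 31, department: HR}

Matches: ["Sam Moore"]

["Sam Moore"]


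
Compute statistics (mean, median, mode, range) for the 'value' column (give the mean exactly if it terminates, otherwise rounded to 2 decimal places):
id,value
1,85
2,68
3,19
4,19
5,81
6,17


Data: [85, 68, 19, 19, 81, 17]
Count: 6
Sum: 289
Mean: 289/6 ≈ 48.17 (rounded to 2 decimal places)
Sorted: [17, 19, 19, 68, 81, 85]
Median: 43.5
Mode: 19 (2 times)
Range: 85 - 17 = 68
Min: 17, Max: 85

mean≈48.17, median=43.5, mode=19, range=68


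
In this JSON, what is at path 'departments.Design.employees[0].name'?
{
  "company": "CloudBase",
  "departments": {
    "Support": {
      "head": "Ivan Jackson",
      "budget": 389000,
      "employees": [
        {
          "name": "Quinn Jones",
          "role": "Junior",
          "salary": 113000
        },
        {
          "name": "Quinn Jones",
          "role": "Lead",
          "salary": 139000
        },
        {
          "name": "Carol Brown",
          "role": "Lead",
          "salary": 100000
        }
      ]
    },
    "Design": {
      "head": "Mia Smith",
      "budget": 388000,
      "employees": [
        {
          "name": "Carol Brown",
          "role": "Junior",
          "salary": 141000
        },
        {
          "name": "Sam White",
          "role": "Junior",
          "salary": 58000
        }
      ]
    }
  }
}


Path: departments.Design.employees[0].name

Navigate:
  -> departments
  -> Design
  -> employees[0].name = 'Carol Brown'

Carol Brown


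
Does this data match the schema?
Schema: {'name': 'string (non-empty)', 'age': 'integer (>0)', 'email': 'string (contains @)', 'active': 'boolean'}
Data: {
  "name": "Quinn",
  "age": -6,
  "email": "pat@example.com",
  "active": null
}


Validating each field against schema:
  name: OK (non-empty string)
  age: FAIL (-6 is not > 0)
  email: OK (string with @)
  active: FAIL (null is not a boolean)

Result: INVALID (2 errors: age, active)

INVALID (2 errors: age, active)


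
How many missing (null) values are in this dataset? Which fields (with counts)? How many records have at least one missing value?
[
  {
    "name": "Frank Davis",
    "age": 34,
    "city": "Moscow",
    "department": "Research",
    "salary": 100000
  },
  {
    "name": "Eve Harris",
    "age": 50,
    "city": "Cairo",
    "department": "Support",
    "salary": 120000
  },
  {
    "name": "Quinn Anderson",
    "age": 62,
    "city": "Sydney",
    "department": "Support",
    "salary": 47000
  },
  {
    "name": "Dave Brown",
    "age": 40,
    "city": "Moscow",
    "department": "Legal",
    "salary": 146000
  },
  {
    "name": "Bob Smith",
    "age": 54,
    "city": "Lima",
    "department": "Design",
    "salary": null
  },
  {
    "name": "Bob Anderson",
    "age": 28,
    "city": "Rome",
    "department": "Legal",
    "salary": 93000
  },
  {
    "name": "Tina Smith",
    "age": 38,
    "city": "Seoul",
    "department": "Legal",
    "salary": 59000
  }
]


Checking for missing (null) values in 7 records:

  Frank Davis: complete
  Eve Harris: complete
  Quinn Anderson: complete
  Dave Brown: complete
  Bob Smith: salary
  Bob Anderson: complete
  Tina Smith: complete

Per field:
  name: 0 missing
  age: 0 missing
  city: 0 missing
  department: 0 missing
  salary: 1 missing

Total missing values: 1
Records with any missing: 1

1 missing values (salary: 1); 1 incomplete records


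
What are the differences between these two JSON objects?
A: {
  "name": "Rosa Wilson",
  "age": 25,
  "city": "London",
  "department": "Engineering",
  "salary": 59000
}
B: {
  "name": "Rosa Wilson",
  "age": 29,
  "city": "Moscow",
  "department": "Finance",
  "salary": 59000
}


Comparing each field (in key order):
  name: same
  age: DIFFERENT
  city: DIFFERENT
  department: DIFFERENT
  salary: same
Differences:
  age: 25 -> 29
  city: London -> Moscow
  department: Engineering -> Finance

3 field(s) changed

3 changes: age, city, department


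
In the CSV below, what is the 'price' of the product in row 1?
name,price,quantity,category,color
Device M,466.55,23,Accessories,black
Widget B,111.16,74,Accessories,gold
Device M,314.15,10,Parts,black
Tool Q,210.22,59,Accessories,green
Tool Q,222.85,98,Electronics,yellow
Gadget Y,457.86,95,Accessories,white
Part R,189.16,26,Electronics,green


Query: Row 1 ('Device M'), column 'price'
Value: 466.55

466.55


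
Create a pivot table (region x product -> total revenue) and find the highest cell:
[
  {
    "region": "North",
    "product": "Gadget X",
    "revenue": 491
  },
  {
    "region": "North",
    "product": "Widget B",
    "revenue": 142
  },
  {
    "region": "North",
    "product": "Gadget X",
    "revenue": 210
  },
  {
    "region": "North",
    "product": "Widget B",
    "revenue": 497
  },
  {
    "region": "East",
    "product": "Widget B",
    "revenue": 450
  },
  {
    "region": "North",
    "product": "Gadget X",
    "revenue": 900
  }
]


Pivot: region (rows) x product (columns) -> total revenue

     Gadget X      Widget B    
East             0           450  
North         1601           639  

Highest: North / Gadget X = $1601

North / Gadget X = $1601


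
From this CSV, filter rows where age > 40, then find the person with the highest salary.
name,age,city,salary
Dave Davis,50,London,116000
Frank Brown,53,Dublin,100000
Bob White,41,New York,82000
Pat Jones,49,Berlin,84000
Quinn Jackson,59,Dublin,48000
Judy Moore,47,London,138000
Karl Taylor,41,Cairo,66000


Filter: age > 40
Sort by: salary (descending)

Filtered records (7):
  Judy Moore, age 47, salary $138000
  Dave Davis, age 50, salary $116000
  Frank Brown, age 53, salary $100000
  Pat Jones, age 49, salary $84000
  Bob White, age 41, salary $82000
  Karl Taylor, age 41, salary $66000
  Quinn Jackson, age 59, salary $48000

Highest salary: Judy Moore ($138000)

Judy Moore


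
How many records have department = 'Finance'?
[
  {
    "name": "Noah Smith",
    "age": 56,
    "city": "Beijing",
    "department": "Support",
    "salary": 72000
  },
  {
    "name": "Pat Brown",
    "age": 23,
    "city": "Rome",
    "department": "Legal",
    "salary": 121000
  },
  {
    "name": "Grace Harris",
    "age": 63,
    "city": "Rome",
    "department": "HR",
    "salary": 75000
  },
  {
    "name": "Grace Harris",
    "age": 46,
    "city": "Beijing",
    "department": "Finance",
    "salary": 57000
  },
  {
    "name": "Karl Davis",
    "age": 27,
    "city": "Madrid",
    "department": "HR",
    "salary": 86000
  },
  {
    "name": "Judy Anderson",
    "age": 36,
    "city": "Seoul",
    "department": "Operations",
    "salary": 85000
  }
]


Data: 6 records
Condition: department = 'Finance'

Checking each record:
  Noah Smith: Support
  Pat Brown: Legal
  Grace Harris: HR
  Grace Harris: Finance MATCH
  Karl Davis: HR
  Judy Anderson: Operations

Count: 1

1


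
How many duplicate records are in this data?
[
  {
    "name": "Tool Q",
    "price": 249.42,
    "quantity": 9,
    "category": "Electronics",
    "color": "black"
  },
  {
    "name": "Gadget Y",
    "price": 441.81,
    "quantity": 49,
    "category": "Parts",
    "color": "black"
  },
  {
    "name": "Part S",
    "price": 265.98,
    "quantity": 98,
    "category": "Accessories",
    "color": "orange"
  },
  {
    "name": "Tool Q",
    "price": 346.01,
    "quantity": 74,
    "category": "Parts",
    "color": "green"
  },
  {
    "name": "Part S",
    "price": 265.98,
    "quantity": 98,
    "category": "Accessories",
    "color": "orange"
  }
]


Checking 5 records for duplicates:

  Row 1: Tool Q ($249.42, qty 9)
  Row 2: Gadget Y ($441.81, qty 49)
  Row 3: Part S ($265.98, qty 98)
  Row 4: Tool Q ($346.01, qty 74)
  Row 5: Part S ($265.98, qty 98) <-- DUPLICATE

Duplicates found: 1
Unique records: 4

1 duplicates, 4 unique


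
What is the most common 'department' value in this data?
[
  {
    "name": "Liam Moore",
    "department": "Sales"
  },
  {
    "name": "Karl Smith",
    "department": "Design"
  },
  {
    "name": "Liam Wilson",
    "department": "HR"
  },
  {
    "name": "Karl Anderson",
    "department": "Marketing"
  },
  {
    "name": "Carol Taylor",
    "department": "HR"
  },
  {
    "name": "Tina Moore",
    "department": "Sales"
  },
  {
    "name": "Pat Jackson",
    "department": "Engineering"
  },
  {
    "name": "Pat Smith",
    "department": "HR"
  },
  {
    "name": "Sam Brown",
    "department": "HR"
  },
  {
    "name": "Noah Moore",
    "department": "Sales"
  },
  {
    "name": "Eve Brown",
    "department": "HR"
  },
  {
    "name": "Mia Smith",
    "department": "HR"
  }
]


Counting 'department' values across 12 records:

  HR: 6 ######
  Sales: 3 ###
  Design: 1 #
  Marketing: 1 #
  Engineering: 1 #

Most common: HR (6 times)

HR (6 times)


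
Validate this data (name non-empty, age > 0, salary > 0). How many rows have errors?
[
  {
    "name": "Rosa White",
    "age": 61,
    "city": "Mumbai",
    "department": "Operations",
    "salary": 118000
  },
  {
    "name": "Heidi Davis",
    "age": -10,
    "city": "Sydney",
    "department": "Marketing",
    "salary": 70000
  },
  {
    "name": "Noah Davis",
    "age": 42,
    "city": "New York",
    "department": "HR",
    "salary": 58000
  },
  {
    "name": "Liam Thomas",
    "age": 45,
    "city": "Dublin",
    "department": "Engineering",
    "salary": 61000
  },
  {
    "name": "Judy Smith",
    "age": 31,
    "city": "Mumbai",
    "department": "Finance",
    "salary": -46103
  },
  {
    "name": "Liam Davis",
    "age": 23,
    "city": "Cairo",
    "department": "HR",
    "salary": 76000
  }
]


Validating 6 records:
Rules: name non-empty, age > 0, salary > 0

  Row 1 (Rosa White): OK
  Row 2 (Heidi Davis): negative age: -10
  Row 3 (Noah Davis): OK
  Row 4 (Liam Thomas): OK
  Row 5 (Judy Smith): negative salary: -46103
  Row 6 (Liam Davis): OK

Total errors: 2

2 errors


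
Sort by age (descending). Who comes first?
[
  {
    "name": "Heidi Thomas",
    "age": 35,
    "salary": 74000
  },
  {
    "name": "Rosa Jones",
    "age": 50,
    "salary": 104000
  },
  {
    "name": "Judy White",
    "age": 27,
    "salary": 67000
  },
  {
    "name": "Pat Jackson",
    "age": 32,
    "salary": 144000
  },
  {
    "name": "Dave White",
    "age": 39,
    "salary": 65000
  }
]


Sort by: age (descending)

Sorted order:
  1. Rosa Jones (age = 50)
  2. Dave White (age = 39)
  3. Heidi Thomas (age = 35)
  4. Pat Jackson (age = 32)
  5. Judy White (age = 27)

First: Rosa Jones

Rosa Jones


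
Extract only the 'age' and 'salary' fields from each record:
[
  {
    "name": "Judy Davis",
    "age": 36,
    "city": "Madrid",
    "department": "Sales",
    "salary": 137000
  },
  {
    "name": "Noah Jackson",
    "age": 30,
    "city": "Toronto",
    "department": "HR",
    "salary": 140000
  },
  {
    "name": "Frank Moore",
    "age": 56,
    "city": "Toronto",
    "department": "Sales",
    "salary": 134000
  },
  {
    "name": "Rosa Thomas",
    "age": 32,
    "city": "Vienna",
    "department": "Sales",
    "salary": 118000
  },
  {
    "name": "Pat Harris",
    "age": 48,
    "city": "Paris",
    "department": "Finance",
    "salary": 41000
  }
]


Original: 5 records with fields: name, age, city, department, salary
Keep: ['age', 'salary']
Drop: ['name', 'city', 'department']
Result: 5 records, 2 fields each

[
  {
    "age": 36,
    "salary": 137000
  },
  {
    "age": 30,
    "salary": 140000
  },
  {
    "age": 56,
    "salary": 134000
  },
  {
    "age": 32,
    "salary": 118000
  },
  {
    "age": 48,
    "salary": 41000
  }
]


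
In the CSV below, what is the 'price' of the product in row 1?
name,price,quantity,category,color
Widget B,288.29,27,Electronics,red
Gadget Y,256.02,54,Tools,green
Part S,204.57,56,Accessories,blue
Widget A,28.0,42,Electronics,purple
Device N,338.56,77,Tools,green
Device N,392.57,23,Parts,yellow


Query: Row 1 ('Widget B'), column 'price'
Value: 288.29

288.29


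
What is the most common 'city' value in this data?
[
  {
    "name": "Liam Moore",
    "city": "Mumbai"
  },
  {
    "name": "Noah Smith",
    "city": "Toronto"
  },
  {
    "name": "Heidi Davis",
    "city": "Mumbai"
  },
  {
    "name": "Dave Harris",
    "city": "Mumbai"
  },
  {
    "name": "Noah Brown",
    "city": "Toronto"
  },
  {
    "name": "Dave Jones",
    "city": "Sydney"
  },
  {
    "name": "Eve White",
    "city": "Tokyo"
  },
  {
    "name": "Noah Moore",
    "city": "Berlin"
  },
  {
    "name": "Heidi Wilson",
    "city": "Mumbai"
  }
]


Counting 'city' values across 9 records:

  Mumbai: 4 ####
  Toronto: 2 ##
  Sydney: 1 #
  Tokyo: 1 #
  Berlin: 1 #

Most common: Mumbai (4 times)

Mumbai (4 times)


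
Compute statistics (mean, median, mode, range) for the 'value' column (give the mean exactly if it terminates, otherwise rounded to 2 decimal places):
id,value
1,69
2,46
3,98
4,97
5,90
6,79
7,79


Data: [69, 46, 98, 97, 90, 79, 79]
Count: 7
Sum: 558
Mean: 558/7 ≈ 79.71 (rounded to 2 decimal places)
Sorted: [46, 69, 79, 79, 90, 97, 98]
Median: 79.0
Mode: 79 (2 times)
Range: 98 - 46 = 52
Min: 46, Max: 98

mean≈79.71, median=79.0, mode=79, range=52


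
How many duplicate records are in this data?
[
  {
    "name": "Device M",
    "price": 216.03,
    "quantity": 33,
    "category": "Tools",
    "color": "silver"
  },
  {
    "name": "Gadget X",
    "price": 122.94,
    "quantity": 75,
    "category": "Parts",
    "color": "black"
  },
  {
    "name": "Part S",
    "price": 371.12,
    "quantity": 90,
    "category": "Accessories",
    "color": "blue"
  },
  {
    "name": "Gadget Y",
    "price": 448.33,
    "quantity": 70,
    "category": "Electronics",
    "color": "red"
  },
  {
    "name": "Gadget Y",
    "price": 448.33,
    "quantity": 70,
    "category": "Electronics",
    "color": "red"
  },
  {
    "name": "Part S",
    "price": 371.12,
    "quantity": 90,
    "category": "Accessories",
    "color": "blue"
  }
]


Checking 6 records for duplicates:

  Row 1: Device M ($216.03, qty 33)
  Row 2: Gadget X ($122.94, qty 75)
  Row 3: Part S ($371.12, qty 90)
  Row 4: Gadget Y ($448.33, qty 70)
  Row 5: Gadget Y ($448.33, qty 70) <-- DUPLICATE
  Row 6: Part S ($371.12, qty 90) <-- DUPLICATE

Duplicates found: 2
Unique records: 4

2 duplicates, 4 unique


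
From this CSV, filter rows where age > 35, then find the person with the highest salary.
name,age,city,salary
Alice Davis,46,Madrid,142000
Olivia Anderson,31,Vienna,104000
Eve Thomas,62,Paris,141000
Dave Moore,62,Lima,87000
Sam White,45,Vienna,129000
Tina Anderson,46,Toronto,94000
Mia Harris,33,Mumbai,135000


Filter: age > 35
Sort by: salary (descending)

Filtered records (5):
  Alice Davis, age 46, salary $142000
  Eve Thomas, age 62, salary $141000
  Sam White, age 45, salary $129000
  Tina Anderson, age 46, salary $94000
  Dave Moore, age 62, salary $87000

Highest salary: Alice Davis ($142000)

Alice Davis


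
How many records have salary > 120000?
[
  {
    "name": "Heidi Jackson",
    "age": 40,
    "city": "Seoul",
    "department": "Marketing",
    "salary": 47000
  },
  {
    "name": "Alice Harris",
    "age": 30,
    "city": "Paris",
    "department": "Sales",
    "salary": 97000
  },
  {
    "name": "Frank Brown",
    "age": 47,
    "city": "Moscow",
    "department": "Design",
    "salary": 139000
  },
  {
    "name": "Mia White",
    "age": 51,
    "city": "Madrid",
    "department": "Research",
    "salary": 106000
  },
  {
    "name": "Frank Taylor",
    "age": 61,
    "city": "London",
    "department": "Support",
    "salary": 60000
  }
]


Data: 5 records
Condition: salary > 120000

Checking each record:
  Heidi Jackson: 47000
  Alice Harris: 97000
  Frank Brown: 139000 MATCH
  Mia White: 106000
  Frank Taylor: 60000

Count: 1

1


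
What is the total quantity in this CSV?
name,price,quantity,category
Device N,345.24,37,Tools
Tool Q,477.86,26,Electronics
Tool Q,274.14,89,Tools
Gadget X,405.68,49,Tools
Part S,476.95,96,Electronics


Computing total quantity:
Values: [37, 26, 89, 49, 96]
Sum = 297

297


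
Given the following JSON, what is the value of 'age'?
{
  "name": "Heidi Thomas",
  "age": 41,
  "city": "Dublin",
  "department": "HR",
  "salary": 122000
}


Looking up field 'age'
Value: 41

41


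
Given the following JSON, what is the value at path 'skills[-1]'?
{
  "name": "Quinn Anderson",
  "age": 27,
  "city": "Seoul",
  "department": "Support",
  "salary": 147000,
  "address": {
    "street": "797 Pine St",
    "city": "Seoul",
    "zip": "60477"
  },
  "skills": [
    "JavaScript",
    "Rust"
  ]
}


Query: skills[-1]
Path: skills -> last element
Value: Rust

Rust


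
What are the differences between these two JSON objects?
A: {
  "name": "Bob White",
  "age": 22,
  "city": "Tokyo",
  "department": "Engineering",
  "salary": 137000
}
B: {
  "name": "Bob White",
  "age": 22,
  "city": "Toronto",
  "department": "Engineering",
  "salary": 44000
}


Comparing each field (in key order):
  name: same
  age: same
  city: DIFFERENT
  department: same
  salary: DIFFERENT
Differences:
  city: Tokyo -> Toronto
  salary: 137000 -> 44000

2 field(s) changed

2 changes: city, salary


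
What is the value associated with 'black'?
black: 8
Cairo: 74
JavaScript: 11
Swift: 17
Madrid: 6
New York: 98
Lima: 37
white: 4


Looking up key 'black'
Value: 8

8


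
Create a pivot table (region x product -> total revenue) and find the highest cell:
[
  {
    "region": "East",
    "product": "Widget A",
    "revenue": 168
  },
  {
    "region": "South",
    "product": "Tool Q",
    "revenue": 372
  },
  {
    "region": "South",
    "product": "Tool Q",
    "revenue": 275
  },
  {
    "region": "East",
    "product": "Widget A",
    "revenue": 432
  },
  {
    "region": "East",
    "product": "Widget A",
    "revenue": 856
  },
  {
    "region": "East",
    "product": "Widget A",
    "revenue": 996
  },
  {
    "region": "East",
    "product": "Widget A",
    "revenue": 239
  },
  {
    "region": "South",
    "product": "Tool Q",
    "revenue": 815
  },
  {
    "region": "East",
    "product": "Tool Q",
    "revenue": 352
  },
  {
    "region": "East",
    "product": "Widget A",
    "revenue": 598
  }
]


Pivot: region (rows) x product (columns) -> total revenue

     Tool Q        Widget A    
East           352          3289  
South         1462             0  

Highest: East / Widget A = $3289

East / Widget A = $3289


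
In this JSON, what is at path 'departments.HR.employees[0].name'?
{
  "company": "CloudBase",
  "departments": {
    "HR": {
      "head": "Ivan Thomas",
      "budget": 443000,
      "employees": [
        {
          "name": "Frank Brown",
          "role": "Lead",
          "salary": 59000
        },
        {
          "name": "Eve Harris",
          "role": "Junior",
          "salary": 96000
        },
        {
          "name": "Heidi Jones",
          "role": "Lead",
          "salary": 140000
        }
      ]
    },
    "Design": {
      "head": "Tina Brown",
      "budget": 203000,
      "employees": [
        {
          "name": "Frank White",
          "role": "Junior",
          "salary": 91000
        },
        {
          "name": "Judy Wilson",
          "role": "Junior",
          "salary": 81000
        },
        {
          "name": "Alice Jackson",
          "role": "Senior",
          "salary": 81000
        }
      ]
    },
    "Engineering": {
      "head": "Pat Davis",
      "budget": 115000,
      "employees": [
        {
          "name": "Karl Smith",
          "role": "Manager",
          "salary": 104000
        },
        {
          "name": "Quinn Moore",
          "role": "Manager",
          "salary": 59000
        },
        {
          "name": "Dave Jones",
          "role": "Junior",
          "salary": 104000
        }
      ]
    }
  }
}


Path: departments.HR.employees[0].name

Navigate:
  -> departments
  -> HR
  -> employees[0].name = 'Frank Brown'

Frank Brown


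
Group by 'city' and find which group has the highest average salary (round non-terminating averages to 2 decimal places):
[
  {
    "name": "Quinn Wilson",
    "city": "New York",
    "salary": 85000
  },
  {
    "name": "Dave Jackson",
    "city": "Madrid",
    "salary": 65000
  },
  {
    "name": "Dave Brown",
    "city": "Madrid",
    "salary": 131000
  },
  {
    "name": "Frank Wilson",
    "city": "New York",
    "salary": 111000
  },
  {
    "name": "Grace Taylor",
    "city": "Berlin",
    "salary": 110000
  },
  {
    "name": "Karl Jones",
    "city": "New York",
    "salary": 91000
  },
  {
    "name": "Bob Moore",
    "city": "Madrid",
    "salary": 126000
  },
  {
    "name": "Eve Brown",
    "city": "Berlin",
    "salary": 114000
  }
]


Group by: city

Groups:
  Berlin: 2 people, avg salary = 224000/2 = $112000
  Madrid: 3 people, avg salary = 322000/3 ≈ $107333.33
  New York: 3 people, avg salary = 287000/3 ≈ $95666.67

Highest average salary: Berlin ($112000)

Berlin ($112000)


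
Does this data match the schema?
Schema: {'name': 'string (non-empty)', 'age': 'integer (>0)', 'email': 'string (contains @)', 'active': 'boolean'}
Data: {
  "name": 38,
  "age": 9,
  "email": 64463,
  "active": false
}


Validating each field against schema:
  name: FAIL (38 is not a string)
  age: OK (positive integer)
  email: FAIL (64463 is not a string)
  active: OK (boolean)

Result: INVALID (2 errors: name, email)

INVALID (2 errors: name, email)


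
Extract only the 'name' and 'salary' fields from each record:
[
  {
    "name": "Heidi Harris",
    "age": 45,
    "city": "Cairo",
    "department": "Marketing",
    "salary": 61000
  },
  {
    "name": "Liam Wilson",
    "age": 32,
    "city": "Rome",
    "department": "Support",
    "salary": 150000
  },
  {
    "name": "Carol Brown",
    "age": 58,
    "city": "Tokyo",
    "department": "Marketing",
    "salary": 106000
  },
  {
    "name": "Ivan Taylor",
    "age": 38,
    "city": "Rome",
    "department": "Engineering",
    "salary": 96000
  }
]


Original: 4 records with fields: name, age, city, department, salary
Keep: ['name', 'salary']
Drop: ['age', 'city', 'department']
Result: 4 records, 2 fields each

[
  {
    "name": "Heidi Harris",
    "salary": 61000
  },
  {
    "name": "Liam Wilson",
    "salary": 150000
  },
  {
    "name": "Carol Brown",
    "salary": 106000
  },
  {
    "name": "Ivan Taylor",
    "salary": 96000
  }
]


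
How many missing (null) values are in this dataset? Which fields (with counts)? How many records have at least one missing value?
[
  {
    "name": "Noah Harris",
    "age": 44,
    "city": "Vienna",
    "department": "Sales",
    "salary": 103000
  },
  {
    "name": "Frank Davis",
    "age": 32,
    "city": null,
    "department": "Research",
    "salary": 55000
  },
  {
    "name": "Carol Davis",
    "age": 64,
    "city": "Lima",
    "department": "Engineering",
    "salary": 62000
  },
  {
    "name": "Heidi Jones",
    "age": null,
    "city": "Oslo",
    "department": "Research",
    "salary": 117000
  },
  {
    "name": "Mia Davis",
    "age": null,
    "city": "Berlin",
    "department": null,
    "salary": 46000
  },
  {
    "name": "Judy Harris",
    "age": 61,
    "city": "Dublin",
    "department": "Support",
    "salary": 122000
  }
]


Checking for missing (null) values in 6 records:

  Noah Harris: complete
  Frank Davis: city
  Carol Davis: complete
  Heidi Jones: age
  Mia Davis: age, department
  Judy Harris: complete

Per field:
  name: 0 missing
  age: 2 missing
  city: 1 missing
  department: 1 missing
  salary: 0 missing

Total missing values: 4
Records with any missing: 3

4 missing values (age: 2, city: 1, department: 1); 3 incomplete records


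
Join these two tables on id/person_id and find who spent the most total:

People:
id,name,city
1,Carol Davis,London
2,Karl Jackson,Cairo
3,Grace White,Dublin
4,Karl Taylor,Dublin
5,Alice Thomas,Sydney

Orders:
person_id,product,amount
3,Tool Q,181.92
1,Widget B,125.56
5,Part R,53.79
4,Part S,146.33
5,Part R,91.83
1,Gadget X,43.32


Join on: people.id = orders.person_id

Joined rows:
  Grace White (Dublin) bought Tool Q for $181.92
  Carol Davis (London) bought Widget B for $125.56
  Alice Thomas (Sydney) bought Part R for $53.79
  Karl Taylor (Dublin) bought Part S for $146.33
  Alice Thomas (Sydney) bought Part R for $91.83
  Carol Davis (London) bought Gadget X for $43.32

Total per person:
  Grace White: $181.92
  Carol Davis: $168.88
  Karl Taylor: $146.33
  Alice Thomas: $145.62

Top spender: Grace White ($181.92)

Grace White ($181.92)


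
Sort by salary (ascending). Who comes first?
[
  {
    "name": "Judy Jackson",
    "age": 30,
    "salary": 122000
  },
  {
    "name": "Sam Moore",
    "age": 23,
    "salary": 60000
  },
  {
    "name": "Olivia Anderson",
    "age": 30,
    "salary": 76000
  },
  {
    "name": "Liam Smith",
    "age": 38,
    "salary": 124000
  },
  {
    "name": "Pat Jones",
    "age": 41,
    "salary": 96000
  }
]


Sort by: salary (ascending)

Sorted order:
  1. Sam Moore (salary = 60000)
  2. Olivia Anderson (salary = 76000)
  3. Pat Jones (salary = 96000)
  4. Judy Jackson (salary = 122000)
  5. Liam Smith (salary = 124000)

First: Sam Moore

Sam Moore


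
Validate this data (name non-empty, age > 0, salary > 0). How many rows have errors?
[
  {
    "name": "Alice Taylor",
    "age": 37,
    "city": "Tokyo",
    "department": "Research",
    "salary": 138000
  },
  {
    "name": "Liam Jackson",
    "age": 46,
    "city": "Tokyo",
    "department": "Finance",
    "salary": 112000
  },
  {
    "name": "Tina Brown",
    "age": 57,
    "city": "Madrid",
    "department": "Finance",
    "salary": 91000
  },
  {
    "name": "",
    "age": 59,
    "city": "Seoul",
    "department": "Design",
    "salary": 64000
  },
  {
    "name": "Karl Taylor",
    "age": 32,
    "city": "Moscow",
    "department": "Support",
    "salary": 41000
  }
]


Validating 5 records:
Rules: name non-empty, age > 0, salary > 0

  Row 1 (Alice Taylor): OK
  Row 2 (Liam Jackson): OK
  Row 3 (Tina Brown): OK
  Row 4 (???): empty name
  Row 5 (Karl Taylor): OK

Total errors: 1

1 errors


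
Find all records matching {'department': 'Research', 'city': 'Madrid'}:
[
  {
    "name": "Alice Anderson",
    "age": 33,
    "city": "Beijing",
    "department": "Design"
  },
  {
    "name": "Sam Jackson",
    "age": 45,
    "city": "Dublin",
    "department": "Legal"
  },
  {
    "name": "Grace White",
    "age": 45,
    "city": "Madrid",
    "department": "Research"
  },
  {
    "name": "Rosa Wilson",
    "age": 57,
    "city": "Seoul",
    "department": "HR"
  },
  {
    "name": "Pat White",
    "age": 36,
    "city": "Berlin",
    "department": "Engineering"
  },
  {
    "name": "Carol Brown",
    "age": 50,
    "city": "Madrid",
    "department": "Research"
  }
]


Search criteria: {'department': 'Research', 'city': 'Madrid'}

Checking 6 records:
  Alice Anderson: {department: Design, city: Beijing}
  Sam Jackson: {department: Legal, city: Dublin}
  Grace White: {department: Research, city: Madrid} <-- MATCH
  Rosa Wilson: {department: HR, city: Seoul}
  Pat White: {department: Engineering, city: Berlin}
  Carol Brown: {department: Research, city: Madrid} <-- MATCH

Matches: ["Grace White", "Carol Brown"]

["Grace White", "Carol Brown"]


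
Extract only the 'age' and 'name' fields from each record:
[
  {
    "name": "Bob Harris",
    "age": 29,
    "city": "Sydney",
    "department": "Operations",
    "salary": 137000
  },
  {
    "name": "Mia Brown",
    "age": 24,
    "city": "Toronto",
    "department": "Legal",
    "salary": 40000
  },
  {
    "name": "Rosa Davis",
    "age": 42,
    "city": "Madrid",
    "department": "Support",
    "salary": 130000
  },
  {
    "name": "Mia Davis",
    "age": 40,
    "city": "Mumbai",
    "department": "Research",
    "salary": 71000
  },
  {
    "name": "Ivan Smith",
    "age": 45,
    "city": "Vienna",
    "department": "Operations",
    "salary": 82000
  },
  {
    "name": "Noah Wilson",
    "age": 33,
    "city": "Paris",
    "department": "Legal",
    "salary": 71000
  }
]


Original: 6 records with fields: name, age, city, department, salary
Keep: ['age', 'name']
Drop: ['city', 'department', 'salary']
Result: 6 records, 2 fields each

[
  {
    "age": 29,
    "name": "Bob Harris"
  },
  {
    "age": 24,
    "name": "Mia Brown"
  },
  {
    "age": 42,
    "name": "Rosa Davis"
  },
  {
    "age": 40,
    "name": "Mia Davis"
  },
  {
    "age": 45,
    "name": "Ivan Smith"
  },
  {
    "age": 33,
    "name": "Noah Wilson"
  }
]


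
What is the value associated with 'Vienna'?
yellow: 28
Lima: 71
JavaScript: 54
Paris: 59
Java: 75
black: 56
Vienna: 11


Looking up key 'Vienna'
Value: 11

11
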